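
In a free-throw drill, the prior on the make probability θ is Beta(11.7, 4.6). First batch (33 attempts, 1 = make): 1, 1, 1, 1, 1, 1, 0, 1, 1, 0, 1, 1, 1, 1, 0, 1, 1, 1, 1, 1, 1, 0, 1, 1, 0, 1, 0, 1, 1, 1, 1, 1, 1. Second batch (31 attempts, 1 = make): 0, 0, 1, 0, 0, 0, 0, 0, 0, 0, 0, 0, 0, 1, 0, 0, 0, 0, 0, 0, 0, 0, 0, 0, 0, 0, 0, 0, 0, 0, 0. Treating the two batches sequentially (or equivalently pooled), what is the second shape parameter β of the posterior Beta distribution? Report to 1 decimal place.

The Beta prior is conjugate to a Binomial/Bernoulli likelihood; the update adds successes to α and failures to β.
After batch 1: Beta(11.7+27, 4.6+6) = Beta(38.7, 10.6).
After batch 2: Beta(38.7+2, 10.6+29) = Beta(40.7, 39.6).
Posterior β = 39.6.

39.6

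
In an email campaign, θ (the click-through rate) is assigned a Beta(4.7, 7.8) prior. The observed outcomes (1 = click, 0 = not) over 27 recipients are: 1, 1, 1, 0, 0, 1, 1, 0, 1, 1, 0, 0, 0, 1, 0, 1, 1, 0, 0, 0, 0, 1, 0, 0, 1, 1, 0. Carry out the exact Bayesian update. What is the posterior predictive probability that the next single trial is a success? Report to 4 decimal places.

0.4481

The Beta prior is conjugate to a Binomial/Bernoulli likelihood; the update adds successes to α and failures to β.
Posterior: Beta(α+k, β+n−k) = Beta(4.7+13, 7.8+14) = Beta(17.7, 21.8).
For a single future Bernoulli trial, P(success | data) = α/(α+β) = 0.4481.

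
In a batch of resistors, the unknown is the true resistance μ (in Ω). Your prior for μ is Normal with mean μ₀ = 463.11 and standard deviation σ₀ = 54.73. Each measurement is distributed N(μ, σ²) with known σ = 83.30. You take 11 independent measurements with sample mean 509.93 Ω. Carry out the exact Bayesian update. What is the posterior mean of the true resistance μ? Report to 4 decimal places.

501.7852

For Normal data with known variance σ², a Normal(μ₀, σ₀²) prior on μ is conjugate. Posterior precision = 1/σ₀² + n/σ²; posterior mean is the precision-weighted average of μ₀ and x̄.
n·x̄ = 11·509.93 = 5609.23.
σ₀² = 54.73² = 2995.3729, σ² = 83.30² = 6938.89; σ² + n·σ₀² = 6938.89 + 11·2995.3729 = 39887.9919.
Posterior mean = (μ₀/σ₀² + n·x̄/σ²)/(1/σ₀² + n/σ²) = (σ²·μ₀ + σ₀²·n·x̄)/(σ² + n·σ₀²) = (6938.89·463.11 + 2995.3729·5609.23)/39887.9919 = 20015204.879767/39887.9919 = 501.7852.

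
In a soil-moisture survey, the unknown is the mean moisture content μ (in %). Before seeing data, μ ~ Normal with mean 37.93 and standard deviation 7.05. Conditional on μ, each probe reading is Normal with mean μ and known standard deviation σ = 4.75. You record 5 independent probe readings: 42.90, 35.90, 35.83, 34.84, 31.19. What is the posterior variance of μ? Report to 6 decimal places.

For Normal data with known variance σ², a Normal(μ₀, σ₀²) prior on μ is conjugate. Posterior precision = 1/σ₀² + n/σ²; posterior mean is the precision-weighted average of μ₀ and x̄.
σ₀² = 7.05² = 49.7025, σ² = 4.75² = 22.5625; σ² + n·σ₀² = 22.5625 + 5·49.7025 = 271.075.
Posterior precision = 1/σ₀² + n/σ² = 1/49.7025 + 5/22.5625 = (σ² + n·σ₀²)/(σ₀²σ²) = 271.075/(49.7025·22.5625); posterior variance σₙ² = σ₀²σ²/(σ² + n·σ₀²) = 49.7025·22.5625/271.075 = 4.136909.

4.136909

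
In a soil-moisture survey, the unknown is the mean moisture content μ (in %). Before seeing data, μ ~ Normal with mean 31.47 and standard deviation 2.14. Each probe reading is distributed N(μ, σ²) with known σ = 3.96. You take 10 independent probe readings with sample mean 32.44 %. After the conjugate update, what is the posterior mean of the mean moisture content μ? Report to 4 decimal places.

32.1926

For Normal data with known variance σ², a Normal(μ₀, σ₀²) prior on μ is conjugate. Posterior precision = 1/σ₀² + n/σ²; posterior mean is the precision-weighted average of μ₀ and x̄.
n·x̄ = 10·32.44 = 324.4.
σ₀² = 2.14² = 4.5796, σ² = 3.96² = 15.6816; σ² + n·σ₀² = 15.6816 + 10·4.5796 = 61.4776.
Posterior mean = (μ₀/σ₀² + n·x̄/σ²)/(1/σ₀² + n/σ²) = (σ²·μ₀ + σ₀²·n·x̄)/(σ² + n·σ₀²) = (15.6816·31.47 + 4.5796·324.4)/61.4776 = 1979.122192/61.4776 = 32.1926.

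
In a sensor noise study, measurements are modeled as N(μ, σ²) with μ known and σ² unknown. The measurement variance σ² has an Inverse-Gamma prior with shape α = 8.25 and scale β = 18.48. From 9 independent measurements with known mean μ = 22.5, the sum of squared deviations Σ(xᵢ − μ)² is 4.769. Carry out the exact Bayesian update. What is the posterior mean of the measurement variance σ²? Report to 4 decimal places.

With known mean μ and an Inverse-Gamma(α, β) prior on σ², the Normal likelihood is conjugate: posterior is Inv-Gamma(α + n/2, β + Σ(xᵢ−μ)²/2).
Posterior: Inv-Gamma(8.25 + 9/2, 18.48 + 4.769/2) = Inv-Gamma(12.75, 20.8645).
E[σ²|data] = β/(α−1) = 20.8645/11.75 = 1.7757.

1.7757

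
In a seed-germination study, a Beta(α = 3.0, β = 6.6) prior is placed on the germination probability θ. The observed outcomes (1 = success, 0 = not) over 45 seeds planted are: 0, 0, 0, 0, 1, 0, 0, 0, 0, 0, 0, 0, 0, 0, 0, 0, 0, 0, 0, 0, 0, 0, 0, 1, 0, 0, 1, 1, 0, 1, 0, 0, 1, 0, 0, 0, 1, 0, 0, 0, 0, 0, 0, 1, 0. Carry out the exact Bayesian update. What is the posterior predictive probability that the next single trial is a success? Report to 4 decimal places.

0.2015

The Beta prior is conjugate to a Binomial/Bernoulli likelihood; the update adds successes to α and failures to β.
Posterior: Beta(α+k, β+n−k) = Beta(3.0+8, 6.6+37) = Beta(11.0, 43.6).
For a single future Bernoulli trial, P(success | data) = α/(α+β) = 0.2015.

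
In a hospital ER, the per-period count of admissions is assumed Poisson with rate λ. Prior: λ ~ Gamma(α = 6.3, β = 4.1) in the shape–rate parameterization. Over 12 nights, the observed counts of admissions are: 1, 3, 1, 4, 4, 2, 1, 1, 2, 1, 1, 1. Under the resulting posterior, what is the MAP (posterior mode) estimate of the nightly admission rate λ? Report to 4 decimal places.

1.6957

With a Gamma(shape α, rate β) prior, the Poisson likelihood is conjugate: the posterior is Gamma(α + ΣXᵢ, β + n).
Sum of counts S = 22 over n = 12 nights.
Posterior: Gamma(α+S, β+n) = Gamma(6.3+22, 4.1+12) = Gamma(28.3, 16.1).
Mode of Gamma(α,β) for α≥1 is (α−1)/β = 27.3/16.1 = 1.6957.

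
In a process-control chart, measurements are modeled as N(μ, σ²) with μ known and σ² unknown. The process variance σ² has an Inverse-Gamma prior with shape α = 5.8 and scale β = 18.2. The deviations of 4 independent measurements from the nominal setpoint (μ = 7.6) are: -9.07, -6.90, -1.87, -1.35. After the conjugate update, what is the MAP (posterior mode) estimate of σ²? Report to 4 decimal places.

With known mean μ and an Inverse-Gamma(α, β) prior on σ², the Normal likelihood is conjugate: posterior is Inv-Gamma(α + n/2, β + Σ(xᵢ−μ)²/2).
Σ(xᵢ−μ)² = (-9.07)² + (-6.90)² + (-1.87)² + (-1.35)² = 135.1943.
Posterior: Inv-Gamma(5.8 + 4/2, 18.2 + 135.1943/2) = Inv-Gamma(7.80, 85.79715).
Mode = β/(α+1) = 85.79715/8.80 = 9.7497.

9.7497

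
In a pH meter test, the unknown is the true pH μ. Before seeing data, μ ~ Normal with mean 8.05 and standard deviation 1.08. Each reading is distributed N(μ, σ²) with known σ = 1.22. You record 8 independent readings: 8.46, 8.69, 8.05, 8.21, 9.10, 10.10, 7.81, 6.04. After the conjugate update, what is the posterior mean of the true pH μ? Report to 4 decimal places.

For Normal data with known variance σ², a Normal(μ₀, σ₀²) prior on μ is conjugate. Posterior precision = 1/σ₀² + n/σ²; posterior mean is the precision-weighted average of μ₀ and x̄.
Σxᵢ = 8.46 + 8.69 + 8.05 + 8.21 + 9.10 + 10.10 + 7.81 + 6.04 = 66.46, so n·x̄ = 66.46.
σ₀² = 1.08² = 1.1664, σ² = 1.22² = 1.4884; σ² + n·σ₀² = 1.4884 + 8·1.1664 = 10.8196.
Posterior mean = (μ₀/σ₀² + n·x̄/σ²)/(1/σ₀² + n/σ²) = (σ²·μ₀ + σ₀²·n·x̄)/(σ² + n·σ₀²) = (1.4884·8.05 + 1.1664·66.46)/10.8196 = 89.500564/10.8196 = 8.2721.

8.2721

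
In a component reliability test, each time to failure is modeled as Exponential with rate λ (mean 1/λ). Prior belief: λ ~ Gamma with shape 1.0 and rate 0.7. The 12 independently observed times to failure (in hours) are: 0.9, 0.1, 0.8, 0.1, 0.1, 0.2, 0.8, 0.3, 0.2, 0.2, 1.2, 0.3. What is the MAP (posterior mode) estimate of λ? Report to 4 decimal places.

2.0339

With a Gamma(shape α, rate β) prior on the exponential rate λ, the posterior after n observations with total T = Σxᵢ is Gamma(α+n, β+T).
Sum of observations T = 5.2 hours; n = 12.
Posterior: Gamma(1.0+12, 0.7+5.2) = Gamma(13.0, 5.9).
Mode = (α−1)/β = 2.0339.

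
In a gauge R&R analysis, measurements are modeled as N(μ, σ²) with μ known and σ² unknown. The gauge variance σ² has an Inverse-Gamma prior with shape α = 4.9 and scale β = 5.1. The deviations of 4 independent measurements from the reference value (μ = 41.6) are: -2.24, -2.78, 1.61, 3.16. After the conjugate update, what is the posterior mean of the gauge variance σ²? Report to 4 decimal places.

With known mean μ and an Inverse-Gamma(α, β) prior on σ², the Normal likelihood is conjugate: posterior is Inv-Gamma(α + n/2, β + Σ(xᵢ−μ)²/2).
Σ(xᵢ−μ)² = (-2.24)² + (-2.78)² + (1.61)² + (3.16)² = 25.3237.
Posterior: Inv-Gamma(4.9 + 4/2, 5.1 + 25.3237/2) = Inv-Gamma(6.90, 17.76185).
E[σ²|data] = β/(α−1) = 17.76185/5.90 = 3.0105.

3.0105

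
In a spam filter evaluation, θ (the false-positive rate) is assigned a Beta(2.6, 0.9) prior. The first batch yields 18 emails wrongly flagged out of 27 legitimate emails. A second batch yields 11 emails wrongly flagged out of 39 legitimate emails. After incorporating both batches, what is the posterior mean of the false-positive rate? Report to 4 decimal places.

The Beta prior is conjugate to a Binomial/Bernoulli likelihood; the update adds successes to α and failures to β.
After batch 1: Beta(2.6+18, 0.9+9) = Beta(20.6, 9.9).
After batch 2: Beta(20.6+11, 9.9+28) = Beta(31.6, 37.9).
Posterior mean = α/(α+β) = 31.6/69.5 = 0.4547.

0.4547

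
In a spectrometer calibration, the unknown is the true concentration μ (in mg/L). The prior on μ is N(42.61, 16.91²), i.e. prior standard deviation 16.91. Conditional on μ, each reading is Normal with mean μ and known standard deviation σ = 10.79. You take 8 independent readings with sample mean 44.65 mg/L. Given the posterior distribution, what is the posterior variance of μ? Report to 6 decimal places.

13.848223

For Normal data with known variance σ², a Normal(μ₀, σ₀²) prior on μ is conjugate. Posterior precision = 1/σ₀² + n/σ²; posterior mean is the precision-weighted average of μ₀ and x̄.
σ₀² = 16.91² = 285.9481, σ² = 10.79² = 116.4241; σ² + n·σ₀² = 116.4241 + 8·285.9481 = 2404.0089.
Posterior precision = 1/σ₀² + n/σ² = 1/285.9481 + 8/116.4241 = (σ² + n·σ₀²)/(σ₀²σ²) = 2404.0089/(285.9481·116.4241); posterior variance σₙ² = σ₀²σ²/(σ² + n·σ₀²) = 285.9481·116.4241/2404.0089 = 13.848223.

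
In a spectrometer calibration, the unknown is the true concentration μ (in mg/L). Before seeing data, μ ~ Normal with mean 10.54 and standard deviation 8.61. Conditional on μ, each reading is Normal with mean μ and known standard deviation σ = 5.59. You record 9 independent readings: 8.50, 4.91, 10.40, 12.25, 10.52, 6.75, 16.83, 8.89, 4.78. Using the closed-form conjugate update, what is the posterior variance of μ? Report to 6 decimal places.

3.316673

For Normal data with known variance σ², a Normal(μ₀, σ₀²) prior on μ is conjugate. Posterior precision = 1/σ₀² + n/σ²; posterior mean is the precision-weighted average of μ₀ and x̄.
σ₀² = 8.61² = 74.1321, σ² = 5.59² = 31.2481; σ² + n·σ₀² = 31.2481 + 9·74.1321 = 698.437.
Posterior precision = 1/σ₀² + n/σ² = 1/74.1321 + 9/31.2481 = (σ² + n·σ₀²)/(σ₀²σ²) = 698.437/(74.1321·31.2481); posterior variance σₙ² = σ₀²σ²/(σ² + n·σ₀²) = 74.1321·31.2481/698.437 = 3.316673.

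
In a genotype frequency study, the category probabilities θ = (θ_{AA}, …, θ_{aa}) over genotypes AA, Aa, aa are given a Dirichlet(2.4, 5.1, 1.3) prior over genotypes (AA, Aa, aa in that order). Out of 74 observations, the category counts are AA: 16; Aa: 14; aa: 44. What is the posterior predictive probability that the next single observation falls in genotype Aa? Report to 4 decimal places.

The Dirichlet prior is conjugate to the Multinomial likelihood: each posterior αⱼ = prior αⱼ + observed count nⱼ.
Posterior concentration: (18.4, 19.1, 45.3), total = 82.8.
P(next = Aa | data) = α_{Aa}/Σα = 0.2307.

0.2307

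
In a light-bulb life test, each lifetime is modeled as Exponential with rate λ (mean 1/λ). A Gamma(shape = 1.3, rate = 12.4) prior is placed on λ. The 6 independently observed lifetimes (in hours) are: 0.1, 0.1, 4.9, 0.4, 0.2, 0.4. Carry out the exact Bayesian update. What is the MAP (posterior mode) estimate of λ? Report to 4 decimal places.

With a Gamma(shape α, rate β) prior on the exponential rate λ, the posterior after n observations with total T = Σxᵢ is Gamma(α+n, β+T).
Sum of observations T = 6.1 hours; n = 6.
Posterior: Gamma(1.3+6, 12.4+6.1) = Gamma(7.3, 18.5).
Mode = (α−1)/β = 0.3405.

0.3405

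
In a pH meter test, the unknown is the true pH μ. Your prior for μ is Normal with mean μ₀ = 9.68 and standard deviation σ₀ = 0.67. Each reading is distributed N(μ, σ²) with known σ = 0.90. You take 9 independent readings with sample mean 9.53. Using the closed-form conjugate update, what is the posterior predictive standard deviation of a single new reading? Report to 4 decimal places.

0.9407

For Normal data with known variance σ², a Normal(μ₀, σ₀²) prior on μ is conjugate. Posterior precision = 1/σ₀² + n/σ²; posterior mean is the precision-weighted average of μ₀ and x̄.
σ₀² = 0.67² = 0.4489, σ² = 0.90² = 0.81; σ² + n·σ₀² = 0.81 + 9·0.4489 = 4.8501.
Posterior precision = 1/σ₀² + n/σ² = 1/0.4489 + 9/0.81 = (σ² + n·σ₀²)/(σ₀²σ²) = 4.8501/(0.4489·0.81); posterior variance σₙ² = σ₀²σ²/(σ² + n·σ₀²) = 0.4489·0.81/4.8501 = 0.074969.
Predictive variance for one new observation = σₙ² + σ² = 0.4489·0.81/4.8501 + 0.81 = σ²·(σ₀² + 4.8501)/4.8501 = 0.81·5.299/4.8501 = 0.884969; SD = √(0.81·5.299/4.8501) = 0.9407.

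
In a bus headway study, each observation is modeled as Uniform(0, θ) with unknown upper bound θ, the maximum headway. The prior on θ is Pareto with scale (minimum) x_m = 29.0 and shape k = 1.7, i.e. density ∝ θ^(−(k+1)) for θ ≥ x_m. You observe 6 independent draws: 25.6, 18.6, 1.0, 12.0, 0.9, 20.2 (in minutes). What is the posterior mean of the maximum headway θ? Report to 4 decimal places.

A Pareto(scale x_m, shape k) prior on the upper bound θ of Uniform(0, θ) is conjugate: posterior is Pareto(max(x_m, max xᵢ), k + n).
Sample maximum = 25.6; prior scale x_m = 29.0 → posterior scale = max = 29.0.
Posterior shape = 1.7 + 6 = 7.7.
E[θ|data] = k·x_m/(k−1) = 7.7·29.0/6.7 = 33.3284.

33.3284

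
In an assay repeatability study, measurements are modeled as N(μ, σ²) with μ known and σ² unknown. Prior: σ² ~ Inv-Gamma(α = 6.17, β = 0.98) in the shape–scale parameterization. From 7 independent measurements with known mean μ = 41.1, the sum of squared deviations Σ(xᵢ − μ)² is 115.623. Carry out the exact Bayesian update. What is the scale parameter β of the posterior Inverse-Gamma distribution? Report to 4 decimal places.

58.7915

With known mean μ and an Inverse-Gamma(α, β) prior on σ², the Normal likelihood is conjugate: posterior is Inv-Gamma(α + n/2, β + Σ(xᵢ−μ)²/2).
Posterior: Inv-Gamma(6.17 + 7/2, 0.98 + 115.623/2) = Inv-Gamma(9.67, 58.7915).
Posterior β = 58.7915.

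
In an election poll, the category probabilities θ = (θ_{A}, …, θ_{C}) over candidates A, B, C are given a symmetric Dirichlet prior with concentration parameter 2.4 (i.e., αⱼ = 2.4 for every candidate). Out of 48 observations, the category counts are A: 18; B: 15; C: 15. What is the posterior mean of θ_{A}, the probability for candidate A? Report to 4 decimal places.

The Dirichlet prior is conjugate to the Multinomial likelihood: each posterior αⱼ = prior αⱼ + observed count nⱼ.
Posterior concentration: (20.4, 17.4, 17.4), total = 55.2.
E[θ_{A}|data] = α_{A}/Σα = 20.4/55.2 = 0.3696.

0.3696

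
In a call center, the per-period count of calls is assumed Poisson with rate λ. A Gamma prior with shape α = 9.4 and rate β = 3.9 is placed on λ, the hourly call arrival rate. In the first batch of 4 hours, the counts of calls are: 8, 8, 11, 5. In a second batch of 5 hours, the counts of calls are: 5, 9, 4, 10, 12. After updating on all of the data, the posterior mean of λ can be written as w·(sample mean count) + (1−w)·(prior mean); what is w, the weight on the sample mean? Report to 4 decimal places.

0.6977

With a Gamma(shape α, rate β) prior, the Poisson likelihood is conjugate: the posterior is Gamma(α + ΣXᵢ, β + n).
Total number of hours: n = 4 + 5 = 9.
Posterior mean = (α₀+S)/(β₀+n) = [n/(β₀+n)]·(S/n) + [β₀/(β₀+n)]·(α₀/β₀), so only n and β₀ enter the weight.
Weight on data w = n/(β₀+n) = 9/(3.9+9) = 9/12.9 = 0.6977.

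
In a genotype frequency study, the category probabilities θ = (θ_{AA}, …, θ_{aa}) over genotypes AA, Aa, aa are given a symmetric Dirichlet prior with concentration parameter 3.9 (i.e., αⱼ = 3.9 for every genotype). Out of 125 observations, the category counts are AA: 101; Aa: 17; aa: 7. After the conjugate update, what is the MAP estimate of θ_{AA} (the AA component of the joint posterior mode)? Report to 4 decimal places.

0.7771

The Dirichlet prior is conjugate to the Multinomial likelihood: each posterior αⱼ = prior αⱼ + observed count nⱼ.
Posterior concentration: (104.9, 20.9, 10.9), total = 136.7.
Joint mode component: (α_{AA}−1)/(Σα−K) = 103.9/133.7 = 0.7771.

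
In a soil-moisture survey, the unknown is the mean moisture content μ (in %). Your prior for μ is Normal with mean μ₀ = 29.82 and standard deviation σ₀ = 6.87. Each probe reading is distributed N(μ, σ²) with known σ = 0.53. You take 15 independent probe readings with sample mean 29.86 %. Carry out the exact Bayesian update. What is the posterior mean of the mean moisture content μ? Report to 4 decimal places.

29.8600

For Normal data with known variance σ², a Normal(μ₀, σ₀²) prior on μ is conjugate. Posterior precision = 1/σ₀² + n/σ²; posterior mean is the precision-weighted average of μ₀ and x̄.
n·x̄ = 15·29.86 = 447.9.
σ₀² = 6.87² = 47.1969, σ² = 0.53² = 0.2809; σ² + n·σ₀² = 0.2809 + 15·47.1969 = 708.2344.
Posterior mean = (μ₀/σ₀² + n·x̄/σ²)/(1/σ₀² + n/σ²) = (σ²·μ₀ + σ₀²·n·x̄)/(σ² + n·σ₀²) = (0.2809·29.82 + 47.1969·447.9)/708.2344 = 21147.867948/708.2344 = 29.8600.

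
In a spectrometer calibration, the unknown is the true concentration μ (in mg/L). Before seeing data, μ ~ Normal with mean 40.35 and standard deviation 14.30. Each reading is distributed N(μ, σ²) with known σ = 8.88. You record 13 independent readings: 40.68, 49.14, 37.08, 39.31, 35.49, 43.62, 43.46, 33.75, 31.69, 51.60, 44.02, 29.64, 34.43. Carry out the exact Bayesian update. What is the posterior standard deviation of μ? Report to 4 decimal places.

2.4271

For Normal data with known variance σ², a Normal(μ₀, σ₀²) prior on μ is conjugate. Posterior precision = 1/σ₀² + n/σ²; posterior mean is the precision-weighted average of μ₀ and x̄.
σ₀² = 14.30² = 204.49, σ² = 8.88² = 78.8544; σ² + n·σ₀² = 78.8544 + 13·204.49 = 2737.2244.
Posterior precision = 1/σ₀² + n/σ² = 1/204.49 + 13/78.8544 = (σ² + n·σ₀²)/(σ₀²σ²) = 2737.2244/(204.49·78.8544); posterior variance σₙ² = σ₀²σ²/(σ² + n·σ₀²) = 204.49·78.8544/2737.2244 = 5.890981.
Posterior SD = √σₙ² = √(204.49·78.8544/2737.2244) = 2.4271.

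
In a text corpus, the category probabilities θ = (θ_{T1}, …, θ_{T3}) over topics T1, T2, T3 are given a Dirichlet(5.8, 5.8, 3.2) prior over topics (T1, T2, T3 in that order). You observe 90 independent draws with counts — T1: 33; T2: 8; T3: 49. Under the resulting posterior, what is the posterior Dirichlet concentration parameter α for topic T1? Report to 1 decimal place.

38.8

The Dirichlet prior is conjugate to the Multinomial likelihood: each posterior αⱼ = prior αⱼ + observed count nⱼ.
Posterior concentration: (38.8, 13.8, 52.2), total = 104.8.
α_{T1} = 5.8 + 33 = 38.8.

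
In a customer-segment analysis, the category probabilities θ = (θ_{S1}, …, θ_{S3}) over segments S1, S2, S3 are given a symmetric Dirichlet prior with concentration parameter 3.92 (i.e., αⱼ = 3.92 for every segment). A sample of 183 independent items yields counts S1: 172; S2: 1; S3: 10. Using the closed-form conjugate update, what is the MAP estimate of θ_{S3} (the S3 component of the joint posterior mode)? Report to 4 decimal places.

The Dirichlet prior is conjugate to the Multinomial likelihood: each posterior αⱼ = prior αⱼ + observed count nⱼ.
Posterior concentration: (175.92, 4.92, 13.92), total = 194.76.
Joint mode component: (α_{S3}−1)/(Σα−K) = 12.92/191.76 = 0.0674.

0.0674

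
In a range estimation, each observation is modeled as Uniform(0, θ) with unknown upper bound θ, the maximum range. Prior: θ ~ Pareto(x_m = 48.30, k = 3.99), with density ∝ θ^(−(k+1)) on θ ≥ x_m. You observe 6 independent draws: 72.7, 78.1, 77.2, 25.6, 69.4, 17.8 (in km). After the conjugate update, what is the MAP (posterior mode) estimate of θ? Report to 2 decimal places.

78.10

A Pareto(scale x_m, shape k) prior on the upper bound θ of Uniform(0, θ) is conjugate: posterior is Pareto(max(x_m, max xᵢ), k + n).
Sample maximum = 78.1; prior scale x_m = 48.30 → posterior scale = max = 78.10.
Posterior shape = 3.99 + 6 = 9.99.
The Pareto density is decreasing on [x_m, ∞), so the mode is x_m = 78.10.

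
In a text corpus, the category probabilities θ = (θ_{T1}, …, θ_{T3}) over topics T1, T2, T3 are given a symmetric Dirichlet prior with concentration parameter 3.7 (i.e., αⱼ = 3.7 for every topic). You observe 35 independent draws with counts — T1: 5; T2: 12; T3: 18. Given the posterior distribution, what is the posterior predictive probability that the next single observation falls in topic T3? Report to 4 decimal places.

0.4707

The Dirichlet prior is conjugate to the Multinomial likelihood: each posterior αⱼ = prior αⱼ + observed count nⱼ.
Posterior concentration: (8.7, 15.7, 21.7), total = 46.1.
P(next = T3 | data) = α_{T3}/Σα = 0.4707.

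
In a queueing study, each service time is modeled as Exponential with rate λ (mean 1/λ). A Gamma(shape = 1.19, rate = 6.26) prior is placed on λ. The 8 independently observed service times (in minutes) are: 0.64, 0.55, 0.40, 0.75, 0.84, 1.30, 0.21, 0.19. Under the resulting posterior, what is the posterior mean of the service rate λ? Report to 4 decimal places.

0.8250

With a Gamma(shape α, rate β) prior on the exponential rate λ, the posterior after n observations with total T = Σxᵢ is Gamma(α+n, β+T).
Sum of observations T = 4.88 minutes; n = 8.
Posterior: Gamma(1.19+8, 6.26+4.88) = Gamma(9.19, 11.14).
Posterior mean of λ = α/β = 9.19/11.14 = 0.8250.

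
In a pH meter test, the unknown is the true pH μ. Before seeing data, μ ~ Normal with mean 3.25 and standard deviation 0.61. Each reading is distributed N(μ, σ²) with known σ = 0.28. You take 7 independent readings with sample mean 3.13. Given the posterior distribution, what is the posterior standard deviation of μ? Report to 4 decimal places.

For Normal data with known variance σ², a Normal(μ₀, σ₀²) prior on μ is conjugate. Posterior precision = 1/σ₀² + n/σ²; posterior mean is the precision-weighted average of μ₀ and x̄.
σ₀² = 0.61² = 0.3721, σ² = 0.28² = 0.0784; σ² + n·σ₀² = 0.0784 + 7·0.3721 = 2.6831.
Posterior precision = 1/σ₀² + n/σ² = 1/0.3721 + 7/0.0784 = (σ² + n·σ₀²)/(σ₀²σ²) = 2.6831/(0.3721·0.0784); posterior variance σₙ² = σ₀²σ²/(σ² + n·σ₀²) = 0.3721·0.0784/2.6831 = 0.010873.
Posterior SD = √σₙ² = √(0.3721·0.0784/2.6831) = 0.1043.

0.1043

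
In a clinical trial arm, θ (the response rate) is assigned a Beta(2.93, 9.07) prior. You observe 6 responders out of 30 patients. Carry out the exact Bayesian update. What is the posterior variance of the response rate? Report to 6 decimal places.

0.003893

The Beta prior is conjugate to a Binomial/Bernoulli likelihood; the update adds successes to α and failures to β.
Posterior: Beta(α+k, β+n−k) = Beta(2.93+6, 9.07+24) = Beta(8.93, 33.07).
Var = αβ/((α+β)²(α+β+1)) = 8.93·33.07/(42.00²·43.00) = 0.003893.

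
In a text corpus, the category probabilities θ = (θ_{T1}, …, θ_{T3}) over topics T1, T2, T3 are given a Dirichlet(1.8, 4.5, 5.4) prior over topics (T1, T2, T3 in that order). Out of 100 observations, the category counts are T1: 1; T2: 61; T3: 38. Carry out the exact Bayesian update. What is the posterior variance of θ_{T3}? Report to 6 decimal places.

The Dirichlet prior is conjugate to the Multinomial likelihood: each posterior αⱼ = prior αⱼ + observed count nⱼ.
Posterior concentration: (2.8, 65.5, 43.4), total = 111.7.
Var[θ_j] = α_j(Σα−α_j)/((Σα)²(Σα+1)) = 43.4·68.3/(111.7²·112.7) = 0.002108.

0.002108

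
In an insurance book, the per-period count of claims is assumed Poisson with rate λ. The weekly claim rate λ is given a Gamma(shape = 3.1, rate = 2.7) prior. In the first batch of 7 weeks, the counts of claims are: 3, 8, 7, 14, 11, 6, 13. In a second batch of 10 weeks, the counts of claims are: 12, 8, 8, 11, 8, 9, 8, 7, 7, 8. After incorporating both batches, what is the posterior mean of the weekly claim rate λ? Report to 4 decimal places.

With a Gamma(shape α, rate β) prior, the Poisson likelihood is conjugate: the posterior is Gamma(α + ΣXᵢ, β + n).
Batch 1: sum of counts S = 62 over n = 7 weeks.
After batch 1: Gamma(α+S, β+n) = Gamma(3.1+62, 2.7+7) = Gamma(65.1, 9.7).
Batch 2: sum of counts S = 86 over n = 10 weeks.
After batch 2: Gamma(α+S, β+n) = Gamma(65.1+86, 9.7+10) = Gamma(151.1, 19.7).
Posterior mean = α/β = 151.1/19.7 = 7.6701.

7.6701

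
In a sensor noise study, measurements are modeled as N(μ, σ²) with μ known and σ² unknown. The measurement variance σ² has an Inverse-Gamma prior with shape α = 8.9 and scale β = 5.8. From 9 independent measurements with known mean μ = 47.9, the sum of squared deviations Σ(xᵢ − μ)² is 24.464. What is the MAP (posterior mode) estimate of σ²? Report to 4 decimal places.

1.2522

With known mean μ and an Inverse-Gamma(α, β) prior on σ², the Normal likelihood is conjugate: posterior is Inv-Gamma(α + n/2, β + Σ(xᵢ−μ)²/2).
Posterior: Inv-Gamma(8.9 + 9/2, 5.8 + 24.464/2) = Inv-Gamma(13.40, 18.0320).
Mode = β/(α+1) = 18.0320/14.40 = 1.2522.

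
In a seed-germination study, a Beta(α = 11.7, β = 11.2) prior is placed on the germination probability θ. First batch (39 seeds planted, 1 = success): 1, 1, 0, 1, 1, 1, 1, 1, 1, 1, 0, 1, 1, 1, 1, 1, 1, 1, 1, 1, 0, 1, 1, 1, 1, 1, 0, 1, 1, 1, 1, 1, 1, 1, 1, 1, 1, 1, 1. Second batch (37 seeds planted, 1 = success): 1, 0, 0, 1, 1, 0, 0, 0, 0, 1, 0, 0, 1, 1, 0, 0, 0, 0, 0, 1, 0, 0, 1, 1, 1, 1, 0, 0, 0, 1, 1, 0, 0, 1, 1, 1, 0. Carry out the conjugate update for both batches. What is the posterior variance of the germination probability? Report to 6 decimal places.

0.002323

The Beta prior is conjugate to a Binomial/Bernoulli likelihood; the update adds successes to α and failures to β.
After batch 1: Beta(11.7+35, 11.2+4) = Beta(46.7, 15.2).
After batch 2: Beta(46.7+16, 15.2+21) = Beta(62.7, 36.2).
Var = αβ/((α+β)²(α+β+1)) = 62.7·36.2/(98.9²·99.9) = 0.002323.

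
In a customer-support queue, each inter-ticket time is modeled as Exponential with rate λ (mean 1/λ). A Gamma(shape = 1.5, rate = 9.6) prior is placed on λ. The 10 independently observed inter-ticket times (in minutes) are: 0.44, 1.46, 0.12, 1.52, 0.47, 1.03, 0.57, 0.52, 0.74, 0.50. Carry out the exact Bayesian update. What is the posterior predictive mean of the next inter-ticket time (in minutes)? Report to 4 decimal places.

1.6162

With a Gamma(shape α, rate β) prior on the exponential rate λ, the posterior after n observations with total T = Σxᵢ is Gamma(α+n, β+T).
Sum of observations T = 7.37 minutes; n = 10.
Posterior: Gamma(1.5+10, 9.6+7.37) = Gamma(11.5, 16.97).
The predictive distribution for the next observation is Lomax; its mean is β/(α−1) = 16.97/10.5 = 1.6162.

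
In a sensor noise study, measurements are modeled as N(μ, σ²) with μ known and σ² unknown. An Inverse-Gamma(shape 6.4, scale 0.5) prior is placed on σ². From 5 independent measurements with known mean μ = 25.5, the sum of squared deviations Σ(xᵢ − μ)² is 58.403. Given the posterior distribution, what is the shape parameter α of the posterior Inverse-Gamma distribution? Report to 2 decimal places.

8.90

With known mean μ and an Inverse-Gamma(α, β) prior on σ², the Normal likelihood is conjugate: posterior is Inv-Gamma(α + n/2, β + Σ(xᵢ−μ)²/2).
Posterior: Inv-Gamma(6.4 + 5/2, 0.5 + 58.403/2) = Inv-Gamma(8.90, 29.7015).
Posterior α = 8.90.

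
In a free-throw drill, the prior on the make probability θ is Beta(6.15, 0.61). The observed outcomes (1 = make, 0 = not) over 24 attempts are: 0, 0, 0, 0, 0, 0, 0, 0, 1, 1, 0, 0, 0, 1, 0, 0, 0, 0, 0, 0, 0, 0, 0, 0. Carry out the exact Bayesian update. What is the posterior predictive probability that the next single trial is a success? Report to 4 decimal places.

0.2975

The Beta prior is conjugate to a Binomial/Bernoulli likelihood; the update adds successes to α and failures to β.
Posterior: Beta(α+k, β+n−k) = Beta(6.15+3, 0.61+21) = Beta(9.15, 21.61).
For a single future Bernoulli trial, P(success | data) = α/(α+β) = 0.2975.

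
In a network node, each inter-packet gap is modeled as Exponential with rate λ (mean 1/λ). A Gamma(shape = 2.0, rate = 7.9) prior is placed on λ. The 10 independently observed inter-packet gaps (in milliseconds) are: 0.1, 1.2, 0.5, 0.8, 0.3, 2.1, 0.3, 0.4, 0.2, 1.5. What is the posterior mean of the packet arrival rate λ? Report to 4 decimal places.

With a Gamma(shape α, rate β) prior on the exponential rate λ, the posterior after n observations with total T = Σxᵢ is Gamma(α+n, β+T).
Sum of observations T = 7.4 milliseconds; n = 10.
Posterior: Gamma(2.0+10, 7.9+7.4) = Gamma(12.0, 15.3).
Posterior mean of λ = α/β = 12.0/15.3 = 0.7843.

0.7843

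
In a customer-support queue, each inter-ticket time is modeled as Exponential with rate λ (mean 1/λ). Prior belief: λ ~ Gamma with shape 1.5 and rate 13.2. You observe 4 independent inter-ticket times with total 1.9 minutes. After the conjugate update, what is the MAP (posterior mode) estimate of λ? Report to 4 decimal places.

0.2980

With a Gamma(shape α, rate β) prior on the exponential rate λ, the posterior after n observations with total T = Σxᵢ is Gamma(α+n, β+T).
Posterior: Gamma(1.5+4, 13.2+1.9) = Gamma(5.5, 15.1).
Mode = (α−1)/β = 0.2980.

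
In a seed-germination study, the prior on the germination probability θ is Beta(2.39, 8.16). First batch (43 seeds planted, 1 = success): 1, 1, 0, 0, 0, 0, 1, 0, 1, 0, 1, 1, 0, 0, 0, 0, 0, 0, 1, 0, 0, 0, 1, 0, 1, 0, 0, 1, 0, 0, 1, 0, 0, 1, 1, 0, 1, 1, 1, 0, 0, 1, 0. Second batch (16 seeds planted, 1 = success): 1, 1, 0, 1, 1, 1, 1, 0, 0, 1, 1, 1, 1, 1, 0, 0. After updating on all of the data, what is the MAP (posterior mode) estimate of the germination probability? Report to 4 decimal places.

The Beta prior is conjugate to a Binomial/Bernoulli likelihood; the update adds successes to α and failures to β.
After batch 1: Beta(2.39+17, 8.16+26) = Beta(19.39, 34.16).
After batch 2: Beta(19.39+11, 34.16+5) = Beta(30.39, 39.16).
Mode of Beta(a,b) for a,b>1 is (a−1)/(a+b−2) = 29.39/67.55 = 0.4351.

0.4351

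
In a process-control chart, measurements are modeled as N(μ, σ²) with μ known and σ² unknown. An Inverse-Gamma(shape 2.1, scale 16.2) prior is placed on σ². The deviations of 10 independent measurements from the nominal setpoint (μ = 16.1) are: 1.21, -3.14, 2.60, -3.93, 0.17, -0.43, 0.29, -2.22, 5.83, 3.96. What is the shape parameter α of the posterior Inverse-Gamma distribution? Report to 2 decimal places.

With known mean μ and an Inverse-Gamma(α, β) prior on σ², the Normal likelihood is conjugate: posterior is Inv-Gamma(α + n/2, β + Σ(xᵢ−μ)²/2).
Σ(xᵢ−μ)² = (1.21)² + (-3.14)² + (2.60)² + (-3.93)² + (0.17)² + (-0.43)² + (0.29)² + (-2.22)² + (5.83)² + (3.96)² = 88.4254.
Posterior: Inv-Gamma(2.1 + 10/2, 16.2 + 88.4254/2) = Inv-Gamma(7.10, 60.41270).
Posterior α = 7.10.

7.10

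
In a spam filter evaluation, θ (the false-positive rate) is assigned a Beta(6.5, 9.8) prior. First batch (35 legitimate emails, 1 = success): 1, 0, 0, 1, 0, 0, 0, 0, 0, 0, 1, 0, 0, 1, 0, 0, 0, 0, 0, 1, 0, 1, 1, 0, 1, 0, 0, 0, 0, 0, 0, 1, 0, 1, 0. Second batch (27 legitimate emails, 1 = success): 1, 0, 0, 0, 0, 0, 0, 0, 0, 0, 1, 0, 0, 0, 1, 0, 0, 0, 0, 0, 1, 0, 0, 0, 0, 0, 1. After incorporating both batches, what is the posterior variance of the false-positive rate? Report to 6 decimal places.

The Beta prior is conjugate to a Binomial/Bernoulli likelihood; the update adds successes to α and failures to β.
After batch 1: Beta(6.5+10, 9.8+25) = Beta(16.5, 34.8).
After batch 2: Beta(16.5+5, 34.8+22) = Beta(21.5, 56.8).
Var = αβ/((α+β)²(α+β+1)) = 21.5·56.8/(78.3²·79.3) = 0.002512.

0.002512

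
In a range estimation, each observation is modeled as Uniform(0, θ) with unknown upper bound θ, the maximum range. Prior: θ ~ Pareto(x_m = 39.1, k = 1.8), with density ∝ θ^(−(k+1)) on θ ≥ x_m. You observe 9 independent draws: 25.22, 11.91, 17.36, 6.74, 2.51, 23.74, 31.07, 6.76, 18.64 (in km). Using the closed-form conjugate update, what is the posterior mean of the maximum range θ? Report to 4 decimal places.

A Pareto(scale x_m, shape k) prior on the upper bound θ of Uniform(0, θ) is conjugate: posterior is Pareto(max(x_m, max xᵢ), k + n).
Sample maximum = 31.07; prior scale x_m = 39.1 → posterior scale = max = 39.10.
Posterior shape = 1.8 + 9 = 10.8.
E[θ|data] = k·x_m/(k−1) = 10.8·39.10/9.8 = 43.0898.

43.0898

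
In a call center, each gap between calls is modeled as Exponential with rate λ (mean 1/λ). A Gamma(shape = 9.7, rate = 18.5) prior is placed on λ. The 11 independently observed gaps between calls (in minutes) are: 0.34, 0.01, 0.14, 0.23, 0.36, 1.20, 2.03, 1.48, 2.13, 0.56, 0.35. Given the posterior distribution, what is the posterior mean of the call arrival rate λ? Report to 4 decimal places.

With a Gamma(shape α, rate β) prior on the exponential rate λ, the posterior after n observations with total T = Σxᵢ is Gamma(α+n, β+T).
Sum of observations T = 8.83 minutes; n = 11.
Posterior: Gamma(9.7+11, 18.5+8.83) = Gamma(20.7, 27.33).
Posterior mean of λ = α/β = 20.7/27.33 = 0.7574.

0.7574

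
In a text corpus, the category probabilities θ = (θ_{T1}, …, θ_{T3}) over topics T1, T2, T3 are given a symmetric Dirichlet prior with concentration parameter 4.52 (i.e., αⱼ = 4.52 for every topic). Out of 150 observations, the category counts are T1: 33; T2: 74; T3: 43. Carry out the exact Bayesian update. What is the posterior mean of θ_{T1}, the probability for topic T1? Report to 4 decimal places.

The Dirichlet prior is conjugate to the Multinomial likelihood: each posterior αⱼ = prior αⱼ + observed count nⱼ.
Posterior concentration: (37.52, 78.52, 47.52), total = 163.56.
E[θ_{T1}|data] = α_{T1}/Σα = 37.52/163.56 = 0.2294.

0.2294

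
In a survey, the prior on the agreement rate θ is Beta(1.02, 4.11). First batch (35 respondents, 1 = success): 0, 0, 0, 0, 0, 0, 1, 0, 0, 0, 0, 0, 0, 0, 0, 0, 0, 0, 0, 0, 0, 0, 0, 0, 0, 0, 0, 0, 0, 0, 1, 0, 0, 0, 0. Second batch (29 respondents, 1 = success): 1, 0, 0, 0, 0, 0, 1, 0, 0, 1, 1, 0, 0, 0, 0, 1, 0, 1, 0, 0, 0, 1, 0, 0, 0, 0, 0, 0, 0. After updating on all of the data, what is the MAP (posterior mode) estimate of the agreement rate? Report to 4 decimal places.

The Beta prior is conjugate to a Binomial/Bernoulli likelihood; the update adds successes to α and failures to β.
After batch 1: Beta(1.02+2, 4.11+33) = Beta(3.02, 37.11).
After batch 2: Beta(3.02+7, 37.11+22) = Beta(10.02, 59.11).
Mode of Beta(a,b) for a,b>1 is (a−1)/(a+b−2) = 9.02/67.13 = 0.1344.

0.1344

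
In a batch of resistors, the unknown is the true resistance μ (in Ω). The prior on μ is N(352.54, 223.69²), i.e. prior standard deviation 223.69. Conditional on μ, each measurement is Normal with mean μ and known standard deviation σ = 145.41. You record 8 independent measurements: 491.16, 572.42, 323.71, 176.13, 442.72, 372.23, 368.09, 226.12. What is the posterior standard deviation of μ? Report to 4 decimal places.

For Normal data with known variance σ², a Normal(μ₀, σ₀²) prior on μ is conjugate. Posterior precision = 1/σ₀² + n/σ²; posterior mean is the precision-weighted average of μ₀ and x̄.
σ₀² = 223.69² = 50037.2161, σ² = 145.41² = 21144.0681; σ² + n·σ₀² = 21144.0681 + 8·50037.2161 = 421441.7969.
Posterior precision = 1/σ₀² + n/σ² = 1/50037.2161 + 8/21144.0681 = (σ² + n·σ₀²)/(σ₀²σ²) = 421441.7969/(50037.2161·21144.0681); posterior variance σₙ² = σ₀²σ²/(σ² + n·σ₀²) = 50037.2161·21144.0681/421441.7969 = 2510.406686.
Posterior SD = √σₙ² = √(50037.2161·21144.0681/421441.7969) = 50.1040.

50.1040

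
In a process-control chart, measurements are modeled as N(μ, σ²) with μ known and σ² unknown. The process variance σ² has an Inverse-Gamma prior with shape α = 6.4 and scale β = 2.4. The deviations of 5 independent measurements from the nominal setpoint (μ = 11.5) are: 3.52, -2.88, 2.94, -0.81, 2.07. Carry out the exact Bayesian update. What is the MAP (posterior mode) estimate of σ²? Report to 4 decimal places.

1.9732

With known mean μ and an Inverse-Gamma(α, β) prior on σ², the Normal likelihood is conjugate: posterior is Inv-Gamma(α + n/2, β + Σ(xᵢ−μ)²/2).
Σ(xᵢ−μ)² = (3.52)² + (-2.88)² + (2.94)² + (-0.81)² + (2.07)² = 34.2694.
Posterior: Inv-Gamma(6.4 + 5/2, 2.4 + 34.2694/2) = Inv-Gamma(8.90, 19.53470).
Mode = β/(α+1) = 19.53470/9.90 = 1.9732.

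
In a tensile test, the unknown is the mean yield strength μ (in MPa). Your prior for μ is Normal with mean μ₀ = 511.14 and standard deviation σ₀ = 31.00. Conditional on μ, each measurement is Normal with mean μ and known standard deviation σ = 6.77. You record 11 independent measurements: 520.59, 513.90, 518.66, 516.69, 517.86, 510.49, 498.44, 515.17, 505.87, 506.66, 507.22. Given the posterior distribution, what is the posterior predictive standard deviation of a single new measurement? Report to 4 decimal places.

7.0698

For Normal data with known variance σ², a Normal(μ₀, σ₀²) prior on μ is conjugate. Posterior precision = 1/σ₀² + n/σ²; posterior mean is the precision-weighted average of μ₀ and x̄.
σ₀² = 31.00² = 961, σ² = 6.77² = 45.8329; σ² + n·σ₀² = 45.8329 + 11·961 = 10616.8329.
Posterior precision = 1/σ₀² + n/σ² = 1/961 + 11/45.8329 = (σ² + n·σ₀²)/(σ₀²σ²) = 10616.8329/(961·45.8329); posterior variance σₙ² = σ₀²σ²/(σ² + n·σ₀²) = 961·45.8329/10616.8329 = 4.148640.
Predictive variance for one new observation = σₙ² + σ² = 961·45.8329/10616.8329 + 45.8329 = σ²·(σ₀² + 10616.8329)/10616.8329 = 45.8329·11577.8329/10616.8329 = 49.981540; SD = √(45.8329·11577.8329/10616.8329) = 7.0698.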